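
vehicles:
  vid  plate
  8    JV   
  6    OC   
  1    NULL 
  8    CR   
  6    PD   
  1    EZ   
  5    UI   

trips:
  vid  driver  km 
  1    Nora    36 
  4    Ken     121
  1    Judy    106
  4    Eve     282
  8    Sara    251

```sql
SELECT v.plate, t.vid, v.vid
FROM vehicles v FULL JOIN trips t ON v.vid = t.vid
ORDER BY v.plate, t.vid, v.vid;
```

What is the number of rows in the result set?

11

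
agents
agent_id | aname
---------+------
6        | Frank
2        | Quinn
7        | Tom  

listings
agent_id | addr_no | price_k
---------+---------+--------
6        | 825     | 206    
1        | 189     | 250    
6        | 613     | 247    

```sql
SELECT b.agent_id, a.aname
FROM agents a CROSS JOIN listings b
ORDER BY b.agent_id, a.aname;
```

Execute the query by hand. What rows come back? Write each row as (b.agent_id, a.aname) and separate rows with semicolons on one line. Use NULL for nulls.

CROSS JOIN pairs every row of `agents` with every row of `listings`: 3 × 3 = 9 rows.
After projecting and ordering:
b.agent_id | a.aname
1 | Frank
1 | Quinn
1 | Tom
6 | Frank
6 | Frank
6 | Quinn
6 | Quinn
6 | Tom
6 | Tom

(1, Frank); (1, Quinn); (1, Tom); (6, Frank); (6, Frank); (6, Quinn); (6, Quinn); (6, Tom); (6, Tom)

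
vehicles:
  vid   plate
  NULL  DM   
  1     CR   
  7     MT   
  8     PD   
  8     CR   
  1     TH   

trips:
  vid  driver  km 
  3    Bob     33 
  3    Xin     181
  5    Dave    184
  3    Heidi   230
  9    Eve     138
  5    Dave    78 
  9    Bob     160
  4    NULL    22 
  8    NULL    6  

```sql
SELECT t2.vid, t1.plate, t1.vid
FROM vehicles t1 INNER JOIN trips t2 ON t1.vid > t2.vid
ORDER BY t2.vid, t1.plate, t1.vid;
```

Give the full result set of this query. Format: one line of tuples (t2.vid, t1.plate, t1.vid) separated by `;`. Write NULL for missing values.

(3, CR, 8); (3, CR, 8); (3, CR, 8); (3, MT, 7); (3, MT, 7); (3, MT, 7); (3, PD, 8); (3, PD, 8); (3, PD, 8); (4, CR, 8); (4, MT, 7); (4, PD, 8); (5, CR, 8); (5, CR, 8); (5, MT, 7); (5, MT, 7); (5, PD, 8); (5, PD, 8)

INNER JOIN keeps only pairs where the ON condition holds.
Matching on t1.vid > t2.vid. A NULL in a compared column never satisfies the condition.
- vid=NULL: no matching t2 row, dropped.
- vid=1: no matching t2 row, dropped.
- vid=7: 6 matching t2 row(s), so 6 row(s) emitted.
- vid=8: 6 matching t2 row(s), so 6 row(s) emitted.
- vid=8: 6 matching t2 row(s), so 6 row(s) emitted.
- vid=1: no matching t2 row, dropped.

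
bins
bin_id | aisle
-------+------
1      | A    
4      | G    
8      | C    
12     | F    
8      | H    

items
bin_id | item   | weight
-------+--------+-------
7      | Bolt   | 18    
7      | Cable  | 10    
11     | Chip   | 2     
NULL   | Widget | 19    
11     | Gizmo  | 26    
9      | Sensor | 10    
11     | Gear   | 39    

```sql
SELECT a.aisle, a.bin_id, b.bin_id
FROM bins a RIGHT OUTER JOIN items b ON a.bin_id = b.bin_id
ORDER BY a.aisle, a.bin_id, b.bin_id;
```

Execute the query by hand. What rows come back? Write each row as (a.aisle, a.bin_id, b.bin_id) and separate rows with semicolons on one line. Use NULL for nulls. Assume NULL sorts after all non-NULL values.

RIGHT JOIN keeps every row from `items`; unmatched rows get NULL for `bins`'s columns.
Matching on a.bin_id = b.bin_id. A NULL in a compared column never satisfies the condition.
- a row (bin_id=1): no match.
- a row (bin_id=4): no match.
- a row (bin_id=8): no match.
- a row (bin_id=12): no match.
- a row (bin_id=8): no match.
- 7 b row(s) had no a match → kept, a columns NULL.
After projecting and ordering:
a.aisle | a.bin_id | b.bin_id
NULL | NULL | 7
NULL | NULL | 7
NULL | NULL | 9
NULL | NULL | 11
NULL | NULL | 11
NULL | NULL | 11
NULL | NULL | NULL

(NULL, NULL, 7); (NULL, NULL, 7); (NULL, NULL, 9); (NULL, NULL, 11); (NULL, NULL, 11); (NULL, NULL, 11); (NULL, NULL, NULL)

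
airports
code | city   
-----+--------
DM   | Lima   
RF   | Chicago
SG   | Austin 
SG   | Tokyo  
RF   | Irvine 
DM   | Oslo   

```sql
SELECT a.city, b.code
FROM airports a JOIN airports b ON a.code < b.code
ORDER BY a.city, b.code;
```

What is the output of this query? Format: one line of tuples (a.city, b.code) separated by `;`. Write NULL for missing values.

INNER JOIN keeps only pairs where the ON condition holds.
Matching on a.code < b.code.
Matched pairs: 12.

(Chicago, SG); (Chicago, SG); (Irvine, SG); (Irvine, SG); (Lima, RF); (Lima, RF); (Lima, SG); (Lima, SG); (Oslo, RF); (Oslo, RF); (Oslo, SG); (Oslo, SG)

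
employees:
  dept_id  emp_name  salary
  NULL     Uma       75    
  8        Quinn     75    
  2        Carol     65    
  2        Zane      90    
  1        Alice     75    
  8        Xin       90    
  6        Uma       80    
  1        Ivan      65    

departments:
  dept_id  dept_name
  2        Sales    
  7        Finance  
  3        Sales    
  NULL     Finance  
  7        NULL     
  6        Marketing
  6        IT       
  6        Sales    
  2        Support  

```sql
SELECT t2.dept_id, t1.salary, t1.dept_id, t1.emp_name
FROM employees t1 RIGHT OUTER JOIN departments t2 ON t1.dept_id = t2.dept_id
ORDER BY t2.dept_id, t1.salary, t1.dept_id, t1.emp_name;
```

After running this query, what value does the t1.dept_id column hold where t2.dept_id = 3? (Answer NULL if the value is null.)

NULL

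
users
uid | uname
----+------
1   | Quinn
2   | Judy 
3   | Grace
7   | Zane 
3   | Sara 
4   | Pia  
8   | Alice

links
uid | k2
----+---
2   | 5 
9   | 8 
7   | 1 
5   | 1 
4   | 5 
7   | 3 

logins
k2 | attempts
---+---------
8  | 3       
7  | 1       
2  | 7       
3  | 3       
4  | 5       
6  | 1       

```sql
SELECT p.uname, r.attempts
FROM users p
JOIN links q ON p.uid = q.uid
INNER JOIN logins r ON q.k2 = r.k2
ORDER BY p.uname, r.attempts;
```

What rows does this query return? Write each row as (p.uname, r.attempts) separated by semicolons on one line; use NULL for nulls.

Joins associate left-to-right: users INNER JOIN links on uid gives 4 intermediate row(s).
Then INNER JOIN `logins r` on k2: keep only rows whose q.k2 appears in r.

(Zane, 3)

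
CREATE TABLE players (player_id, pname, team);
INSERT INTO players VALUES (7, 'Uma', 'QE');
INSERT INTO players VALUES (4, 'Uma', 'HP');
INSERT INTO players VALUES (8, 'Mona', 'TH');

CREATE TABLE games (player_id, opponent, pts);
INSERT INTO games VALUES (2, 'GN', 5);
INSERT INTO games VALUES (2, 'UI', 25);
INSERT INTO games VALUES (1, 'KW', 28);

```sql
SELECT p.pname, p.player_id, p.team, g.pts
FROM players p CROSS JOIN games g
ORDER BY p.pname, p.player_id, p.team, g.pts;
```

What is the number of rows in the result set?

9

CROSS JOIN pairs every row of `players` with every row of `games`: 3 × 3 = 9 rows.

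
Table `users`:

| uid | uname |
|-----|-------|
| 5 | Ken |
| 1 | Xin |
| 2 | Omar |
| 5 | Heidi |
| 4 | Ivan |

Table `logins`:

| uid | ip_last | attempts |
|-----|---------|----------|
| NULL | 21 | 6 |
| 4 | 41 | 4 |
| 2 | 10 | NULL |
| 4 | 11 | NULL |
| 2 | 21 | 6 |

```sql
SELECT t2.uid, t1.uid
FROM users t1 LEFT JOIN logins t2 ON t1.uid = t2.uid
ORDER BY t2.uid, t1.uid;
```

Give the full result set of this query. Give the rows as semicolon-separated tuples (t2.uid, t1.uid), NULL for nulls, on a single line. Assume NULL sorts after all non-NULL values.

LEFT JOIN keeps every row from `users`; unmatched rows get NULL for `logins`'s columns.
Matching on t1.uid = t2.uid. A NULL in a compared column never satisfies the condition.
Matched pairs: 4; unmatched t1 rows kept: 3.

(2, 2); (2, 2); (4, 4); (4, 4); (NULL, 1); (NULL, 5); (NULL, 5)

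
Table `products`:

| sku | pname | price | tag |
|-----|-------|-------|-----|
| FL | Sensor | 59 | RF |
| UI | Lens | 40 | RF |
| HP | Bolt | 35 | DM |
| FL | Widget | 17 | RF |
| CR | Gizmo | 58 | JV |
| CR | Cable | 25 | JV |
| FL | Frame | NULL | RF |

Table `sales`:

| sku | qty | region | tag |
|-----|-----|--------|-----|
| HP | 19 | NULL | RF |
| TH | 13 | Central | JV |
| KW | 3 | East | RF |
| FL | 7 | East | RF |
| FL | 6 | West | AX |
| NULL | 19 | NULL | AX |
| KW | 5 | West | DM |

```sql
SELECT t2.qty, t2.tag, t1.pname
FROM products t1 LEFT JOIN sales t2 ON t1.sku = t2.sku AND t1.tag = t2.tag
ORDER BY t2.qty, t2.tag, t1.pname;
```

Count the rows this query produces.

7

LEFT JOIN keeps every row from `products`; unmatched rows get NULL for `sales`'s columns.
Matching on t1.sku = t2.sku AND t1.tag = t2.tag. A NULL in a compared column never satisfies the condition.
Matched pairs: 3; unmatched t1 rows kept: 4.
Total: 3 matched + 4 padded = 7 rows.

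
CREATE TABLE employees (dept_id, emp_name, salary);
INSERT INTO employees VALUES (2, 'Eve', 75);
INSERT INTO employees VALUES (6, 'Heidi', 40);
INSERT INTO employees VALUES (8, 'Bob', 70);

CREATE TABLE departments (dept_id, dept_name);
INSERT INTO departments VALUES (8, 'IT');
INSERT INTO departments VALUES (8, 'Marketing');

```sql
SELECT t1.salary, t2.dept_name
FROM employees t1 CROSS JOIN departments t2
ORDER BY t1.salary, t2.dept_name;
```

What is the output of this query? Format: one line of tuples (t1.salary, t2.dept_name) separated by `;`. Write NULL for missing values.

(40, IT); (40, Marketing); (70, IT); (70, Marketing); (75, IT); (75, Marketing)

CROSS JOIN pairs every row of `employees` with every row of `departments`: 3 × 2 = 6 rows.
After projecting and ordering:
t1.salary | t2.dept_name
40 | IT
40 | Marketing
70 | IT
70 | Marketing
75 | IT
75 | Marketing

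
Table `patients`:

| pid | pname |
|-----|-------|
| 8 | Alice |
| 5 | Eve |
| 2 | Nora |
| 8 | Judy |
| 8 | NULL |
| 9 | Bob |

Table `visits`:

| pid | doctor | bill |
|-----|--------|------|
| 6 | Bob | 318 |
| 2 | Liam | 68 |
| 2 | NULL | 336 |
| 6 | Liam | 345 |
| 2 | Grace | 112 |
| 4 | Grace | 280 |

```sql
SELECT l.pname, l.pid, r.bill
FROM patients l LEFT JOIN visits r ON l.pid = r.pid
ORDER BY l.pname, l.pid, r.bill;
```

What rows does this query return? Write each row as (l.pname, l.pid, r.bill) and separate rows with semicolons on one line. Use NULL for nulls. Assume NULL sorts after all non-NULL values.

LEFT JOIN keeps every row from `patients`; unmatched rows get NULL for `visits`'s columns.
Matching on l.pid = r.pid.
Matched pairs: 3; unmatched l rows kept: 5.

(Alice, 8, NULL); (Bob, 9, NULL); (Eve, 5, NULL); (Judy, 8, NULL); (Nora, 2, 68); (Nora, 2, 112); (Nora, 2, 336); (NULL, 8, NULL)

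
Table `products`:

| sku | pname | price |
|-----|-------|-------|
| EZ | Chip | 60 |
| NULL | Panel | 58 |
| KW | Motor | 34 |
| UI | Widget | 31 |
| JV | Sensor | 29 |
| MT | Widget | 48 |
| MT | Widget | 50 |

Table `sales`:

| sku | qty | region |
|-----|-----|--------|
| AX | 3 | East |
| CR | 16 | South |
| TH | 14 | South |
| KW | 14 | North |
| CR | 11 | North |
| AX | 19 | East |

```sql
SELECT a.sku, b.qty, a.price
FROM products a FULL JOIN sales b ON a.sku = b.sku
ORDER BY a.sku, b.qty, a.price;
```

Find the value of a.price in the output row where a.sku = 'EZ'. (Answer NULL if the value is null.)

60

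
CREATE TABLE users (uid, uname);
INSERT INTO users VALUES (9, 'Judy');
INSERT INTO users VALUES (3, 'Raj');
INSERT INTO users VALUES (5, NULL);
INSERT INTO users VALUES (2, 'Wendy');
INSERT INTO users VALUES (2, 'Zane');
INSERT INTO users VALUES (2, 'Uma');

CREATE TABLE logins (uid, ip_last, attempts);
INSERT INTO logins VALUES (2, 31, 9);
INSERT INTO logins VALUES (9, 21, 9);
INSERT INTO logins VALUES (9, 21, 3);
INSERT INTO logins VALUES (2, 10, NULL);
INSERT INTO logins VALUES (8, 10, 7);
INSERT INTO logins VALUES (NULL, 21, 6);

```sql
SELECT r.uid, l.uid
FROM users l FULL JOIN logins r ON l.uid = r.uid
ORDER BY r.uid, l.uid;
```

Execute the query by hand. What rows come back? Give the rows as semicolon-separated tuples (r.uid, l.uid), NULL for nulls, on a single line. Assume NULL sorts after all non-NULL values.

FULL OUTER JOIN keeps every row from both sides; unmatched rows get NULL for the other side's columns.
Matching on l.uid = r.uid. A NULL in a compared column never satisfies the condition.
- l row (uid=9): matches 2 r row(s) → 2 output row(s).
- l row (uid=3): no match → kept, r columns NULL.
- l row (uid=5): no match → kept, r columns NULL.
- l row (uid=2): matches 2 r row(s) → 2 output row(s).
- l row (uid=2): matches 2 r row(s) → 2 output row(s).
- l row (uid=2): matches 2 r row(s) → 2 output row(s).
- plus 2 unmatched r row(s), each kept with NULL l columns.

(2, 2); (2, 2); (2, 2); (2, 2); (2, 2); (2, 2); (8, NULL); (9, 9); (9, 9); (NULL, 3); (NULL, 5); (NULL, NULL)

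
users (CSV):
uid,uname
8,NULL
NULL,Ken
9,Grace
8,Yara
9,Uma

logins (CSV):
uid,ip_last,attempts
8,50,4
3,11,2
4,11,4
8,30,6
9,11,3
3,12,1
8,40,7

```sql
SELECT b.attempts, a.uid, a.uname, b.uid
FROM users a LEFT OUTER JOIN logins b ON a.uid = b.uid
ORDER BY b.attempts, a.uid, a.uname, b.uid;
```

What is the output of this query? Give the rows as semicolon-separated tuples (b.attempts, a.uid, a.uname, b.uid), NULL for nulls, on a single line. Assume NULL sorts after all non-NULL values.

LEFT JOIN keeps every row from `users`; unmatched rows get NULL for `logins`'s columns.
Matching on a.uid = b.uid. A NULL in a compared column never satisfies the condition.
- uid=8: 3 matching b row(s), so 3 row(s) emitted.
- uid=NULL: no b row matches, row kept with b columns NULL.
- uid=9: 1 matching b row(s), so 1 row(s) emitted.
- uid=8: 3 matching b row(s), so 3 row(s) emitted.
- uid=9: 1 matching b row(s), so 1 row(s) emitted.
After projecting and ordering:
b.attempts | a.uid | a.uname | b.uid
3 | 9 | Grace | 9
3 | 9 | Uma | 9
4 | 8 | Yara | 8
4 | 8 | NULL | 8
6 | 8 | Yara | 8
6 | 8 | NULL | 8
7 | 8 | Yara | 8
7 | 8 | NULL | 8
NULL | NULL | Ken | NULL

(3, 9, Grace, 9); (3, 9, Uma, 9); (4, 8, Yara, 8); (4, 8, NULL, 8); (6, 8, Yara, 8); (6, 8, NULL, 8); (7, 8, Yara, 8); (7, 8, NULL, 8); (NULL, NULL, Ken, NULL)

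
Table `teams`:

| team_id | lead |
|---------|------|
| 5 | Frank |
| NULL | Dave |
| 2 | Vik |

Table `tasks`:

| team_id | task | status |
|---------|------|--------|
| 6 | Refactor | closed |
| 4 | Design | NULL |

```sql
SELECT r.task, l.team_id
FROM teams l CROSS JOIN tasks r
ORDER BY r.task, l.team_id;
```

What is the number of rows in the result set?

CROSS JOIN pairs every row of `teams` with every row of `tasks`: 3 × 2 = 6 rows.

6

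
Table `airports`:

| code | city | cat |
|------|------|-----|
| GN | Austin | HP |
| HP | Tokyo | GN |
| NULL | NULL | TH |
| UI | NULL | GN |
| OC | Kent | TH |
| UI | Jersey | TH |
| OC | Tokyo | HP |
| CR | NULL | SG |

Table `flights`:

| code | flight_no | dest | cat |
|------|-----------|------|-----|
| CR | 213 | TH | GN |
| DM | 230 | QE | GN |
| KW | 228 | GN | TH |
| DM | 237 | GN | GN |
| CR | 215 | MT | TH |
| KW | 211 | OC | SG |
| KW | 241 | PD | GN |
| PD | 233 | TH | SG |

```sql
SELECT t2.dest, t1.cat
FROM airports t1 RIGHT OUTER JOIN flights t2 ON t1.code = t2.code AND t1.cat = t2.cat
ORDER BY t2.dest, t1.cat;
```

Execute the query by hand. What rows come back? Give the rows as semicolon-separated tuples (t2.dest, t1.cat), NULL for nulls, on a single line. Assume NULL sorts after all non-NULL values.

RIGHT JOIN keeps every row from `flights`; unmatched rows get NULL for `airports`'s columns.
Matching on t1.code = t2.code AND t1.cat = t2.cat. A NULL in a compared column never satisfies the condition.
- code=GN, cat=HP: no matching t2 row.
- code=HP, cat=GN: no matching t2 row.
- code=NULL, cat=TH: no matching t2 row.
- code=UI, cat=GN: no matching t2 row.
- code=OC, cat=TH: no matching t2 row.
- code=UI, cat=TH: no matching t2 row.
- code=OC, cat=HP: no matching t2 row.
- code=CR, cat=SG: no matching t2 row.
- 8 row(s) from t2 found no t1 partner → padded with NULL.
After projecting and ordering:
t2.dest | t1.cat
GN | NULL
GN | NULL
MT | NULL
OC | NULL
PD | NULL
QE | NULL
TH | NULL
TH | NULL

(GN, NULL); (GN, NULL); (MT, NULL); (OC, NULL); (PD, NULL); (QE, NULL); (TH, NULL); (TH, NULL)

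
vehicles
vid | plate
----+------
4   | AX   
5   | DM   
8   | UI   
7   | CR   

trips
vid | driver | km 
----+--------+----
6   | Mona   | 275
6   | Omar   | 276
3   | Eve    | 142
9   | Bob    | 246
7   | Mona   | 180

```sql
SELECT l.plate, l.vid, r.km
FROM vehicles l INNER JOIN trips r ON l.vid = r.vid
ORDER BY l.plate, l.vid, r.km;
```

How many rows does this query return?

1

INNER JOIN keeps only pairs where the ON condition holds.
Matching on l.vid = r.vid.
Matched pairs: 1.
Total: 1 rows.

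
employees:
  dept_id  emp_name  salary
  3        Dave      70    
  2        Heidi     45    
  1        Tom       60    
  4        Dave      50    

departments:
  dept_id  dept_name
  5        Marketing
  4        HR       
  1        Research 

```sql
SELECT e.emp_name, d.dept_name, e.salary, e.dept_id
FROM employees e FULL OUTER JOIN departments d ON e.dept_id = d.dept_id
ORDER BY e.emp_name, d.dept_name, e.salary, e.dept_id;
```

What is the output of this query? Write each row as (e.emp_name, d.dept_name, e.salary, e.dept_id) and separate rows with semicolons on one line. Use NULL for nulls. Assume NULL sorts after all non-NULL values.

(Dave, HR, 50, 4); (Dave, NULL, 70, 3); (Heidi, NULL, 45, 2); (Tom, Research, 60, 1); (NULL, Marketing, NULL, NULL)

FULL OUTER JOIN keeps every row from both sides; unmatched rows get NULL for the other side's columns.
Matching on e.dept_id = d.dept_id.
- dept_id=3: no d row matches, row kept with d columns NULL.
- dept_id=2: no d row matches, row kept with d columns NULL.
- dept_id=1: 1 matching d row(s), so 1 row(s) emitted.
- dept_id=4: 1 matching d row(s), so 1 row(s) emitted.
- plus 1 unmatched d row(s), each kept with NULL e columns.
After projecting and ordering:
e.emp_name | d.dept_name | e.salary | e.dept_id
Dave | HR | 50 | 4
Dave | NULL | 70 | 3
Heidi | NULL | 45 | 2
Tom | Research | 60 | 1
NULL | Marketing | NULL | NULL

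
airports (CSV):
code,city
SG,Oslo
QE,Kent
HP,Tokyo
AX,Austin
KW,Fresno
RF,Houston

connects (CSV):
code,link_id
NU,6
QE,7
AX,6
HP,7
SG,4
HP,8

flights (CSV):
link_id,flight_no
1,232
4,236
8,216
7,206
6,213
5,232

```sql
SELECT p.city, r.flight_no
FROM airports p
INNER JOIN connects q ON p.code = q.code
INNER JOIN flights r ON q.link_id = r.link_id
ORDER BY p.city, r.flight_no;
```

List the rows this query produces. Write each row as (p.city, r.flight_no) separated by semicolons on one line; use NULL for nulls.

Step 1 — p INNER JOIN q on code → 5 row(s).
Then INNER JOIN `flights r` on link_id: keep only rows whose q.link_id appears in r.

(Austin, 213); (Kent, 206); (Oslo, 236); (Tokyo, 206); (Tokyo, 216)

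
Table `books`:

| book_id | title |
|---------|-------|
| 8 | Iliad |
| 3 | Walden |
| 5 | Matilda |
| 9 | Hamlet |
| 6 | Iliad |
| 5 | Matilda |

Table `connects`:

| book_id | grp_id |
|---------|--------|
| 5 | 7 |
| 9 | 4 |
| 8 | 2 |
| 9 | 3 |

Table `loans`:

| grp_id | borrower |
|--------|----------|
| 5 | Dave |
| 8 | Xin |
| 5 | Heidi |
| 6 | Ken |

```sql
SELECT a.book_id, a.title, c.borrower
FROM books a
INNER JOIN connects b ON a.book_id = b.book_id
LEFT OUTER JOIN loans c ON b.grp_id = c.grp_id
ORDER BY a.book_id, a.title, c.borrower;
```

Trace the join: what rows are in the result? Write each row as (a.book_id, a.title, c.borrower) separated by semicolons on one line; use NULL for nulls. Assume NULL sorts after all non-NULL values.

(5, Matilda, NULL); (5, Matilda, NULL); (8, Iliad, NULL); (9, Hamlet, NULL); (9, Hamlet, NULL)

Evaluate left to right. First `books a INNER JOIN connects b` on book_id: 5 row(s).
Then LEFT JOIN `loans c` on grp_id: each of those 5 rows is kept; rows whose b.grp_id has no match in c get NULL for c's columns.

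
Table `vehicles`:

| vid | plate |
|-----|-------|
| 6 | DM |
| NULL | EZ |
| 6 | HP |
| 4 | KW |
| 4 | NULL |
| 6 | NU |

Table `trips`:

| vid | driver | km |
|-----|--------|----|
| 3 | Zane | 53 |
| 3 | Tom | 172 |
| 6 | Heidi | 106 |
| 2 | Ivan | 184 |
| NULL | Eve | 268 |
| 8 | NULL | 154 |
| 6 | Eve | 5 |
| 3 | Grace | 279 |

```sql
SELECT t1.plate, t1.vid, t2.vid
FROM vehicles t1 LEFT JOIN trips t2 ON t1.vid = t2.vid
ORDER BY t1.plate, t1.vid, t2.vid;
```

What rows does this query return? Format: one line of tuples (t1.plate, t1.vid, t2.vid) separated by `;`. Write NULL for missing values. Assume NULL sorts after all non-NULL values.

(DM, 6, 6); (DM, 6, 6); (EZ, NULL, NULL); (HP, 6, 6); (HP, 6, 6); (KW, 4, NULL); (NU, 6, 6); (NU, 6, 6); (NULL, 4, NULL)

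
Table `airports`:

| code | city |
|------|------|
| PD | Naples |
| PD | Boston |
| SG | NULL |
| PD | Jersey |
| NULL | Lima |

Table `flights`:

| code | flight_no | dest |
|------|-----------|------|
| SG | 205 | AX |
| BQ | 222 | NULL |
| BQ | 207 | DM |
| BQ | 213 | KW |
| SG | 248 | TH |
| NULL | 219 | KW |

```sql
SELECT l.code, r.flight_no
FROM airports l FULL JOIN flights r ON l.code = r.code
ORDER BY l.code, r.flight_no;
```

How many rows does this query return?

FULL OUTER JOIN keeps every row from both sides; unmatched rows get NULL for the other side's columns.
Matching on l.code = r.code. A NULL in a compared column never satisfies the condition.
Matched pairs: 2; unmatched l rows kept: 4; unmatched r rows kept: 4.
Total: 2 matched + 8 padded = 10 rows.

10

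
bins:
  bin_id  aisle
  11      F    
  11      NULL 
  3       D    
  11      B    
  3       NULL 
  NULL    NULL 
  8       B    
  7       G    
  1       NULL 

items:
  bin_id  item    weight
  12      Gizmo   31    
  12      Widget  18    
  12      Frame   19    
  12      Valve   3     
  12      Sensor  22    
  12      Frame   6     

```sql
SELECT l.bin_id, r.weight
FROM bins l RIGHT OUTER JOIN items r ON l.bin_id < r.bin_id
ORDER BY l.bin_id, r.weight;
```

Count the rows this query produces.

48

RIGHT JOIN keeps every row from `items`; unmatched rows get NULL for `bins`'s columns.
Matching on l.bin_id < r.bin_id. A NULL in a compared column never satisfies the condition.
Matched pairs: 48; unmatched r rows kept: 0.
Total: 48 rows.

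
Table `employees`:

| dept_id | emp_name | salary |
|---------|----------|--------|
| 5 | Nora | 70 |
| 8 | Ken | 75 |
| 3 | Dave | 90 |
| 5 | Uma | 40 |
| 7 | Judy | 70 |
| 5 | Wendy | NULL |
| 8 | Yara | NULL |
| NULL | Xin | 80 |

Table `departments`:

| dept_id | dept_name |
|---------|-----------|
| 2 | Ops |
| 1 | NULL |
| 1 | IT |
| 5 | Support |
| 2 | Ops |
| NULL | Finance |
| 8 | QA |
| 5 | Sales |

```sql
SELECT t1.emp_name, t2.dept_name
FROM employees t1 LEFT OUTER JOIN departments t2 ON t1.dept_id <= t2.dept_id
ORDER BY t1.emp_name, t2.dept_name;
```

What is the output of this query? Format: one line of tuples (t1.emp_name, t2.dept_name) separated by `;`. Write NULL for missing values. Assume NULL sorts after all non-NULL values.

(Dave, QA); (Dave, Sales); (Dave, Support); (Judy, QA); (Ken, QA); (Nora, QA); (Nora, Sales); (Nora, Support); (Uma, QA); (Uma, Sales); (Uma, Support); (Wendy, QA); (Wendy, Sales); (Wendy, Support); (Xin, NULL); (Yara, QA)

LEFT JOIN keeps every row from `employees`; unmatched rows get NULL for `departments`'s columns.
Matching on t1.dept_id <= t2.dept_id. A NULL in a compared column never satisfies the condition.
- t1 (dept_id=5) pairs with 3 row(s) of t2.
- t1 (dept_id=8) pairs with 1 row(s) of t2.
- t1 (dept_id=3) pairs with 3 row(s) of t2.
- t1 (dept_id=5) pairs with 3 row(s) of t2.
- t1 (dept_id=7) pairs with 1 row(s) of t2.
- t1 (dept_id=5) pairs with 3 row(s) of t2.
- t1 (dept_id=8) pairs with 1 row(s) of t2.
- t1 (dept_id=NULL) has no partner → padded with NULL.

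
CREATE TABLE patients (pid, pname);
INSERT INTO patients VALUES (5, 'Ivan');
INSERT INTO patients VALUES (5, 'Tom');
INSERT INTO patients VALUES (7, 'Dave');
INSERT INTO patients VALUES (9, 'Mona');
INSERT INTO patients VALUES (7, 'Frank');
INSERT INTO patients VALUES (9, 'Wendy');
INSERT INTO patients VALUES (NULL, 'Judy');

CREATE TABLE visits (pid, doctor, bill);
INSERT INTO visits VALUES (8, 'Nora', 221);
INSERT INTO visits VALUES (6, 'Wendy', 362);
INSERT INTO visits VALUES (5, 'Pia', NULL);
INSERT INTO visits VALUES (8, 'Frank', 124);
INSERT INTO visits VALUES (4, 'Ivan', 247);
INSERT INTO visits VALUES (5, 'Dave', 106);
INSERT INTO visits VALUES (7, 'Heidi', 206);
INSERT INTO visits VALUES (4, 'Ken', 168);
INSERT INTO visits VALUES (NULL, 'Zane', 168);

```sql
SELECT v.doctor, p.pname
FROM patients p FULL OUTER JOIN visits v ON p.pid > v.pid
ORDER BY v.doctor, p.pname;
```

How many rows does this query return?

FULL OUTER JOIN keeps every row from both sides; unmatched rows get NULL for the other side's columns.
Matching on p.pid > v.pid. A NULL in a compared column never satisfies the condition.
Matched pairs: 30; unmatched p rows kept: 1; unmatched v rows kept: 1.
Total: 30 matched + 2 padded = 32 rows.

32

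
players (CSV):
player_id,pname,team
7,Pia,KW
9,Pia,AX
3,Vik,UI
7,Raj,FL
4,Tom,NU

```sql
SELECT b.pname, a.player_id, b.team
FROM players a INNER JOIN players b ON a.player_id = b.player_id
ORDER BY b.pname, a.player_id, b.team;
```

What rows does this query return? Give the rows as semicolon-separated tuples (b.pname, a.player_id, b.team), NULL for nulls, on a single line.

INNER JOIN keeps only pairs where the ON condition holds.
Matching on a.player_id = b.player_id.
- a row (player_id=7): matches 2 b row(s) → 2 output row(s).
- a row (player_id=9): matches 1 b row(s) → 1 output row(s).
- a row (player_id=3): matches 1 b row(s) → 1 output row(s).
- a row (player_id=7): matches 2 b row(s) → 2 output row(s).
- a row (player_id=4): matches 1 b row(s) → 1 output row(s).
After projecting and ordering:
b.pname | a.player_id | b.team
Pia | 7 | KW
Pia | 7 | KW
Pia | 9 | AX
Raj | 7 | FL
Raj | 7 | FL
Tom | 4 | NU
Vik | 3 | UI

(Pia, 7, KW); (Pia, 7, KW); (Pia, 9, AX); (Raj, 7, FL); (Raj, 7, FL); (Tom, 4, NU); (Vik, 3, UI)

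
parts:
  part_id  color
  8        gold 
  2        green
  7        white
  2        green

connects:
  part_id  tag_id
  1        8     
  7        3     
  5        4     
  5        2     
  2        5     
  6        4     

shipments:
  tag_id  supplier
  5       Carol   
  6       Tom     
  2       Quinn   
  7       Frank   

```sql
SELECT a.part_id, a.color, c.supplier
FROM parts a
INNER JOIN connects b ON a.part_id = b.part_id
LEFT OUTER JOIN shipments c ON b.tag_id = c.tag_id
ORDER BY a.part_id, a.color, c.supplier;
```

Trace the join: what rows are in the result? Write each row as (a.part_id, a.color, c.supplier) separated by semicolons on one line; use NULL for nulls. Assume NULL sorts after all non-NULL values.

(2, green, Carol); (2, green, Carol); (7, white, NULL)

Joins associate left-to-right: parts INNER JOIN connects on part_id gives 3 intermediate row(s).
Then LEFT JOIN `shipments c` on tag_id: each of those 3 rows is kept; rows whose b.tag_id has no match in c get NULL for c's columns.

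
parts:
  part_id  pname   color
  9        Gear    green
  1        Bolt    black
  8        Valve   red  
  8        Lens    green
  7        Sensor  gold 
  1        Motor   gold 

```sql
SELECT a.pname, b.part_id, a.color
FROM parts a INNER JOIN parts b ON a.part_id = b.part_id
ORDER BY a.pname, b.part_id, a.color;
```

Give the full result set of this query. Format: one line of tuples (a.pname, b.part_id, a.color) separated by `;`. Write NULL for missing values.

(Bolt, 1, black); (Bolt, 1, black); (Gear, 9, green); (Lens, 8, green); (Lens, 8, green); (Motor, 1, gold); (Motor, 1, gold); (Sensor, 7, gold); (Valve, 8, red); (Valve, 8, red)

INNER JOIN keeps only pairs where the ON condition holds.
Matching on a.part_id = b.part_id.
Matched pairs: 10.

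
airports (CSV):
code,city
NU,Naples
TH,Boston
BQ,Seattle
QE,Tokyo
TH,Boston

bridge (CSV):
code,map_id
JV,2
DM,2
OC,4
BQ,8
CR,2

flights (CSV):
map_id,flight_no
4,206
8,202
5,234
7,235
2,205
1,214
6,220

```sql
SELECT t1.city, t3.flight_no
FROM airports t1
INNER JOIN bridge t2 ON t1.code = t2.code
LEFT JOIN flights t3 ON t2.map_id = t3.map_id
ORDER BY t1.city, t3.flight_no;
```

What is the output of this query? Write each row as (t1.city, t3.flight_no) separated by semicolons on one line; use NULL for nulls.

(Seattle, 202)

Evaluate left to right. First `airports t1 INNER JOIN bridge t2` on code: 1 row(s).
Then LEFT JOIN `flights t3` on map_id: each of those 1 rows is kept; rows whose t2.map_id has no match in t3 get NULL for t3's columns.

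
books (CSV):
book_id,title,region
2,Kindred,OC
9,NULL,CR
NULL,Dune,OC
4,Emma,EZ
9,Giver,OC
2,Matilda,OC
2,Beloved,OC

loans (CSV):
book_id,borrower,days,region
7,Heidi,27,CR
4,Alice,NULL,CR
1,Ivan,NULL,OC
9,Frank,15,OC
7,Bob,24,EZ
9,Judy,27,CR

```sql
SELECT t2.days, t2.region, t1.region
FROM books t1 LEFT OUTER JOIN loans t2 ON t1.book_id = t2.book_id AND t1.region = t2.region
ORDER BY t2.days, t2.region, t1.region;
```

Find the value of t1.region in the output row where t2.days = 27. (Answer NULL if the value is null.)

LEFT JOIN keeps every row from `books`; unmatched rows get NULL for `loans`'s columns.
Matching on t1.book_id = t2.book_id AND t1.region = t2.region. A NULL in a compared column never satisfies the condition.
- t1 row (book_id=2, region=OC): no match → kept, t2 columns NULL.
- t1 row (book_id=9, region=CR): matches 1 t2 row(s) → 1 output row(s).
- t1 row (book_id=NULL, region=OC): no match → kept, t2 columns NULL.
- t1 row (book_id=4, region=EZ): no match → kept, t2 columns NULL.
- t1 row (book_id=9, region=OC): matches 1 t2 row(s) → 1 output row(s).
- t1 row (book_id=2, region=OC): no match → kept, t2 columns NULL.
- t1 row (book_id=2, region=OC): no match → kept, t2 columns NULL.

CR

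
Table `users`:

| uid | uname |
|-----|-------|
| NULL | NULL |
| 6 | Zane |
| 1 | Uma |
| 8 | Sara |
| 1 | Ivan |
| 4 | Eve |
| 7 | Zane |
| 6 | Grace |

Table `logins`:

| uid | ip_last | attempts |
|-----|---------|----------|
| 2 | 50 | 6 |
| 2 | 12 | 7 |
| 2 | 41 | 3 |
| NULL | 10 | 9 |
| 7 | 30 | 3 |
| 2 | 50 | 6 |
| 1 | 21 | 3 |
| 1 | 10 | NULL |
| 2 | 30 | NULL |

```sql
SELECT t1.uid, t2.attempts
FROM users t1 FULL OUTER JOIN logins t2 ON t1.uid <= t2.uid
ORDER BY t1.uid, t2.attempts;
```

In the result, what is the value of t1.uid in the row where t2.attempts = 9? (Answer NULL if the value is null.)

FULL OUTER JOIN keeps every row from both sides; unmatched rows get NULL for the other side's columns.
Matching on t1.uid <= t2.uid. A NULL in a compared column never satisfies the condition.
Matched pairs: 20; unmatched t1 rows kept: 2; unmatched t2 rows kept: 1.

NULL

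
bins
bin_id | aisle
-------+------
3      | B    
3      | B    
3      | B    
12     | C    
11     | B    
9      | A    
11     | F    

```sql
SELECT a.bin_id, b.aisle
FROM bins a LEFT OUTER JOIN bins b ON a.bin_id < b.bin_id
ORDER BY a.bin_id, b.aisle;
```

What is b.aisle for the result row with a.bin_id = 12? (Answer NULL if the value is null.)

NULL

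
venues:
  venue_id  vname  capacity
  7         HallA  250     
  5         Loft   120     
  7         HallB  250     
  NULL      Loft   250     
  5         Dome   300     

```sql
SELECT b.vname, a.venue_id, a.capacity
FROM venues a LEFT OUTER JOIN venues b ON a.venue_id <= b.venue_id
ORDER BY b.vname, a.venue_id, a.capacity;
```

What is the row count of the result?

13

LEFT JOIN keeps every row from `venues a`; unmatched rows get NULL for `venues b`'s columns.
Matching on a.venue_id <= b.venue_id. A NULL in a compared column never satisfies the condition.
Matched pairs: 12; unmatched a rows kept: 1.
Total: 12 matched + 1 padded = 13 rows.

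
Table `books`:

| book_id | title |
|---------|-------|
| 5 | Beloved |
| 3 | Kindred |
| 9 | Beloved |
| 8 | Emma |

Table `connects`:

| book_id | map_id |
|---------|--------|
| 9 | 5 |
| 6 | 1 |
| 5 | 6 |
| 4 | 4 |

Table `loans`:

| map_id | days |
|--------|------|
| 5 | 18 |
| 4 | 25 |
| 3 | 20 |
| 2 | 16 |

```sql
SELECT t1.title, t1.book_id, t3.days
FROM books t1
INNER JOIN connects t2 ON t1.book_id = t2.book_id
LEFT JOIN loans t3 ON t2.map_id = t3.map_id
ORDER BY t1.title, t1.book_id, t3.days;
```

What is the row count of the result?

2

Evaluate left to right. First `books t1 INNER JOIN connects t2` on book_id: 2 row(s).
Then LEFT JOIN `loans t3` on map_id: each of those 2 rows is kept; rows whose t2.map_id has no match in t3 get NULL for t3's columns.
Result: 2 row(s).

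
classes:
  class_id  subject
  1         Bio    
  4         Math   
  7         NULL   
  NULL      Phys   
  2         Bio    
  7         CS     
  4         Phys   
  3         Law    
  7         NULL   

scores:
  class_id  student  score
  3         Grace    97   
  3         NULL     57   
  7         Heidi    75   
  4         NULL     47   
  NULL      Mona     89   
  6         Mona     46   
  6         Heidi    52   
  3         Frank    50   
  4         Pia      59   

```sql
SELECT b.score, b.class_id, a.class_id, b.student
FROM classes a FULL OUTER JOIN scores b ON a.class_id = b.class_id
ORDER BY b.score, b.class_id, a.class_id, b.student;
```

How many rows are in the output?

16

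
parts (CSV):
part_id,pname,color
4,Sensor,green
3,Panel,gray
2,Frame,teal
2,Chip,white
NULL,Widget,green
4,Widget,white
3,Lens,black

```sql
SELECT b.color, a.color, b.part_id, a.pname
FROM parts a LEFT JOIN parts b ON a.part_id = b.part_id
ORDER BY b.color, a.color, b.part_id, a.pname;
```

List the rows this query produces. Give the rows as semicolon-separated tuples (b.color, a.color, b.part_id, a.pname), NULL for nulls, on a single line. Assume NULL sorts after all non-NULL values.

LEFT JOIN keeps every row from `parts a`; unmatched rows get NULL for `parts b`'s columns.
Matching on a.part_id = b.part_id. A NULL in a compared column never satisfies the condition.
- a (part_id=4) pairs with 2 row(s) of b.
- a (part_id=3) pairs with 2 row(s) of b.
- a (part_id=2) pairs with 2 row(s) of b.
- a (part_id=2) pairs with 2 row(s) of b.
- a (part_id=NULL) has no partner → padded with NULL.
- a (part_id=4) pairs with 2 row(s) of b.
- a (part_id=3) pairs with 2 row(s) of b.

(black, black, 3, Lens); (black, gray, 3, Panel); (gray, black, 3, Lens); (gray, gray, 3, Panel); (green, green, 4, Sensor); (green, white, 4, Widget); (teal, teal, 2, Frame); (teal, white, 2, Chip); (white, green, 4, Sensor); (white, teal, 2, Frame); (white, white, 2, Chip); (white, white, 4, Widget); (NULL, green, NULL, Widget)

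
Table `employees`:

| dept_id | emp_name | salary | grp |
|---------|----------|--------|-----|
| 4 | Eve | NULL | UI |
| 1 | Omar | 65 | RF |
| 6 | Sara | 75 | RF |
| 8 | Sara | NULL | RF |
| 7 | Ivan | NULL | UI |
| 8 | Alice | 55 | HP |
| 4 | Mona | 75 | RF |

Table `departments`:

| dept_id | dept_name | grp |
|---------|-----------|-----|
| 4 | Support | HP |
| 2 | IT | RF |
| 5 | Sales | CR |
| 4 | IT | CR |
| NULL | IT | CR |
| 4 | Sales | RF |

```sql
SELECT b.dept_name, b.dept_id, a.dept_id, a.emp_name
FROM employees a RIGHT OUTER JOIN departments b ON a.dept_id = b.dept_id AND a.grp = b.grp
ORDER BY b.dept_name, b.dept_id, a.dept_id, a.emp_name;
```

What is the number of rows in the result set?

RIGHT JOIN keeps every row from `departments`; unmatched rows get NULL for `employees`'s columns.
Matching on a.dept_id = b.dept_id AND a.grp = b.grp. A NULL in a compared column never satisfies the condition.
- dept_id=4, grp=UI: no matching b row.
- dept_id=1, grp=RF: no matching b row.
- dept_id=6, grp=RF: no matching b row.
- dept_id=8, grp=RF: no matching b row.
- dept_id=7, grp=UI: no matching b row.
- dept_id=8, grp=HP: no matching b row.
- dept_id=4, grp=RF: 1 matching b row(s), so 1 row(s) emitted.
- plus 5 unmatched b row(s), each kept with NULL a columns.
Total: 1 matched + 5 padded = 6 rows.

6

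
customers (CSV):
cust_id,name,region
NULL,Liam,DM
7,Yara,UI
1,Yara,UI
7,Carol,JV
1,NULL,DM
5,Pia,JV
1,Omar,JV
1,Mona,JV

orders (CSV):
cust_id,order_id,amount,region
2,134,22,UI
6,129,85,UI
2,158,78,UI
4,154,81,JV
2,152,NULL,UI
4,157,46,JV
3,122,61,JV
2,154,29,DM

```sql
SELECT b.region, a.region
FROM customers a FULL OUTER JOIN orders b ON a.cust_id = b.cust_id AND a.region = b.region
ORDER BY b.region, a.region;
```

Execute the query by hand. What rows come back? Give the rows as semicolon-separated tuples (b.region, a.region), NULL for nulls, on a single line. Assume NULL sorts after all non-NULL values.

(DM, NULL); (JV, NULL); (JV, NULL); (JV, NULL); (UI, NULL); (UI, NULL); (UI, NULL); (UI, NULL); (NULL, DM); (NULL, DM); (NULL, JV); (NULL, JV); (NULL, JV); (NULL, JV); (NULL, UI); (NULL, UI)

FULL OUTER JOIN keeps every row from both sides; unmatched rows get NULL for the other side's columns.
Matching on a.cust_id = b.cust_id AND a.region = b.region. A NULL in a compared column never satisfies the condition.
- a (cust_id=NULL, region=DM) has no partner → padded with NULL.
- a (cust_id=7, region=UI) has no partner → padded with NULL.
- a (cust_id=1, region=UI) has no partner → padded with NULL.
- a (cust_id=7, region=JV) has no partner → padded with NULL.
- a (cust_id=1, region=DM) has no partner → padded with NULL.
- a (cust_id=5, region=JV) has no partner → padded with NULL.
- a (cust_id=1, region=JV) has no partner → padded with NULL.
- a (cust_id=1, region=JV) has no partner → padded with NULL.
- plus 8 unmatched b row(s), each kept with NULL a columns.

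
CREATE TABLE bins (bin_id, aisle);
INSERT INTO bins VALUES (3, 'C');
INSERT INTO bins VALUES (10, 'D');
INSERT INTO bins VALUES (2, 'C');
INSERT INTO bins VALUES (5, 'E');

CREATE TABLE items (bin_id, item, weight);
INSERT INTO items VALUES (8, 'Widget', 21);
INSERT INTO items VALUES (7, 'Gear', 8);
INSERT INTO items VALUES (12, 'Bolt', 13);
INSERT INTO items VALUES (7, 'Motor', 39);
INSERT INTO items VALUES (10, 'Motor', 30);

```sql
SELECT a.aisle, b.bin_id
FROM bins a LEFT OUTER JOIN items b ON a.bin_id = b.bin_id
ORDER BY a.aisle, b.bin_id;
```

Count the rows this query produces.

LEFT JOIN keeps every row from `bins`; unmatched rows get NULL for `items`'s columns.
Matching on a.bin_id = b.bin_id.
- a row (bin_id=3): no match → kept, b columns NULL.
- a row (bin_id=10): matches 1 b row(s) → 1 output row(s).
- a row (bin_id=2): no match → kept, b columns NULL.
- a row (bin_id=5): no match → kept, b columns NULL.
Total: 1 matched + 3 padded = 4 rows.

4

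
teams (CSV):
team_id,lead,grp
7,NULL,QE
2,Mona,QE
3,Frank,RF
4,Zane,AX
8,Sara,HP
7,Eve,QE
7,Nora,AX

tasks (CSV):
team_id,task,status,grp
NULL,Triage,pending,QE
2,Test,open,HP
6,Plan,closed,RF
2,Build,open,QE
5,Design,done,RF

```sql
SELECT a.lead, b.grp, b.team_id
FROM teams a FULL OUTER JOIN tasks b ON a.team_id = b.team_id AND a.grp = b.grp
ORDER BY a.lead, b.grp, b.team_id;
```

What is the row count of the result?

11

FULL OUTER JOIN keeps every row from both sides; unmatched rows get NULL for the other side's columns.
Matching on a.team_id = b.team_id AND a.grp = b.grp. A NULL in a compared column never satisfies the condition.
- team_id=7, grp=QE: no b row matches, row kept with b columns NULL.
- team_id=2, grp=QE: 1 matching b row(s), so 1 row(s) emitted.
- team_id=3, grp=RF: no b row matches, row kept with b columns NULL.
- team_id=4, grp=AX: no b row matches, row kept with b columns NULL.
- team_id=8, grp=HP: no b row matches, row kept with b columns NULL.
- team_id=7, grp=QE: no b row matches, row kept with b columns NULL.
- team_id=7, grp=AX: no b row matches, row kept with b columns NULL.
- plus 4 unmatched b row(s), each kept with NULL a columns.
Total: 1 matched + 10 padded = 11 rows.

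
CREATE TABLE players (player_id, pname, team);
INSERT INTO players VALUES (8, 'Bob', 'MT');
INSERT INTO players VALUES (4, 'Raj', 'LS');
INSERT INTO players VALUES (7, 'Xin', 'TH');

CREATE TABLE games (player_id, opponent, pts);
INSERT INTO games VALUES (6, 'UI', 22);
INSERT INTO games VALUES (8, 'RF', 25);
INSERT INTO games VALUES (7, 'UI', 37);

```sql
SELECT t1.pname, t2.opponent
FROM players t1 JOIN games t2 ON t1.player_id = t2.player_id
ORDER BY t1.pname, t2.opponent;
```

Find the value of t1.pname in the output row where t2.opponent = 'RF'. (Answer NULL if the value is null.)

INNER JOIN keeps only pairs where the ON condition holds.
Matching on t1.player_id = t2.player_id.
Matched pairs: 2.

Bob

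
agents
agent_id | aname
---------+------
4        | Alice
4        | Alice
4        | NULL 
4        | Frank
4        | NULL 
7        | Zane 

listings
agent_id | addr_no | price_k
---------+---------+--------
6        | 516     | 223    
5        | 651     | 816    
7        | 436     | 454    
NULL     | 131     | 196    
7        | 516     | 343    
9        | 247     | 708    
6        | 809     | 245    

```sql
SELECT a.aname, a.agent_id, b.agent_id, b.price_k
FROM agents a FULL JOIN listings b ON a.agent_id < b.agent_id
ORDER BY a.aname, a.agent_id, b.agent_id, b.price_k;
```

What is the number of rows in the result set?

FULL OUTER JOIN keeps every row from both sides; unmatched rows get NULL for the other side's columns.
Matching on a.agent_id < b.agent_id. A NULL in a compared column never satisfies the condition.
- a row (agent_id=4): matches 6 b row(s) → 6 output row(s).
- a row (agent_id=4): matches 6 b row(s) → 6 output row(s).
- a row (agent_id=4): matches 6 b row(s) → 6 output row(s).
- a row (agent_id=4): matches 6 b row(s) → 6 output row(s).
- a row (agent_id=4): matches 6 b row(s) → 6 output row(s).
- a row (agent_id=7): matches 1 b row(s) → 1 output row(s).
- 1 row(s) from b found no a partner → padded with NULL.
Total: 31 matched + 1 padded = 32 rows.

32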